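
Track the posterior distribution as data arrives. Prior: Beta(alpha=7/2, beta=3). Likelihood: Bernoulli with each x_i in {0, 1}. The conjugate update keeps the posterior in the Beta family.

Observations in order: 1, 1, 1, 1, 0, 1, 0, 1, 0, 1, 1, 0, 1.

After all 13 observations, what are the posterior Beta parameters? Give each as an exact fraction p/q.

alpha=25/2, beta=7

obs 1: x=1 → posterior Beta(9/2, 3)
obs 2: x=1 → posterior Beta(11/2, 3)
obs 3: x=1 → posterior Beta(13/2, 3)
obs 4: x=1 → posterior Beta(15/2, 3)
obs 5: x=0 → posterior Beta(15/2, 4)
obs 6: x=1 → posterior Beta(17/2, 4)
obs 7: x=0 → posterior Beta(17/2, 5)
obs 8: x=1 → posterior Beta(19/2, 5)
obs 9: x=0 → posterior Beta(19/2, 6)
obs 10: x=1 → posterior Beta(21/2, 6)
obs 11: x=1 → posterior Beta(23/2, 6)
obs 12: x=0 → posterior Beta(23/2, 7)
obs 13: x=1 → posterior Beta(25/2, 7)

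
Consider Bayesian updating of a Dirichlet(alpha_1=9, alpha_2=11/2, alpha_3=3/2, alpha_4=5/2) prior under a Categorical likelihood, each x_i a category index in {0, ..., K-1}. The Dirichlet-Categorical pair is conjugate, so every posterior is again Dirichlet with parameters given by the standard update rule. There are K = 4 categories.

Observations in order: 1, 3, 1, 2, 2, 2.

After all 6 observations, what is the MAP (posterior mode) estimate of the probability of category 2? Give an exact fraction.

obs 1: x=1 → posterior Dirichlet(9, 13/2, 3/2, 5/2)
obs 2: x=3 → posterior Dirichlet(9, 13/2, 3/2, 7/2)
obs 3: x=1 → posterior Dirichlet(9, 15/2, 3/2, 7/2)
obs 4: x=2 → posterior Dirichlet(9, 15/2, 5/2, 7/2)
obs 5: x=2 → posterior Dirichlet(9, 15/2, 7/2, 7/2)
obs 6: x=2 → posterior Dirichlet(9, 15/2, 9/2, 7/2)

7/41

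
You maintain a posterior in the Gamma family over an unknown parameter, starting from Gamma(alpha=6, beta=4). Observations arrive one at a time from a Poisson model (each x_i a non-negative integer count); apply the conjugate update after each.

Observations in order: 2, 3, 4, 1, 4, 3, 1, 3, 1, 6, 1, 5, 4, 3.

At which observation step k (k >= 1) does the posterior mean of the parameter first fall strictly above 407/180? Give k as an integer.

obs 1: x=2 → posterior Gamma(8, 5)
obs 2: x=3 → posterior Gamma(11, 6)
obs 3: x=4 → posterior Gamma(15, 7)
obs 4: x=1 → posterior Gamma(16, 8)
obs 5: x=4 → posterior Gamma(20, 9)
obs 6: x=3 → posterior Gamma(23, 10)
obs 7: x=1 → posterior Gamma(24, 11)
obs 8: x=3 → posterior Gamma(27, 12)
obs 9: x=1 → posterior Gamma(28, 13)
obs 10: x=6 → posterior Gamma(34, 14)
obs 11: x=1 → posterior Gamma(35, 15)
obs 12: x=5 → posterior Gamma(40, 16)
obs 13: x=4 → posterior Gamma(44, 17)
obs 14: x=3 → posterior Gamma(47, 18)

k = 6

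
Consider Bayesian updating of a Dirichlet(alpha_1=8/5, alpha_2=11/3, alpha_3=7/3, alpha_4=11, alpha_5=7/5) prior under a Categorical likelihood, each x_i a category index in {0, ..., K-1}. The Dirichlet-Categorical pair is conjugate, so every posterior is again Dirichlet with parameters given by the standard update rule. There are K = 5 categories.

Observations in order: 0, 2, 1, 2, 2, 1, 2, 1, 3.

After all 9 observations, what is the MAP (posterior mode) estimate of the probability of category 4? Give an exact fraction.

1/60

obs 1: x=0 → posterior Dirichlet(13/5, 11/3, 7/3, 11, 7/5)
obs 2: x=2 → posterior Dirichlet(13/5, 11/3, 10/3, 11, 7/5)
obs 3: x=1 → posterior Dirichlet(13/5, 14/3, 10/3, 11, 7/5)
obs 4: x=2 → posterior Dirichlet(13/5, 14/3, 13/3, 11, 7/5)
obs 5: x=2 → posterior Dirichlet(13/5, 14/3, 16/3, 11, 7/5)
obs 6: x=1 → posterior Dirichlet(13/5, 17/3, 16/3, 11, 7/5)
obs 7: x=2 → posterior Dirichlet(13/5, 17/3, 19/3, 11, 7/5)
obs 8: x=1 → posterior Dirichlet(13/5, 20/3, 19/3, 11, 7/5)
obs 9: x=3 → posterior Dirichlet(13/5, 20/3, 19/3, 12, 7/5)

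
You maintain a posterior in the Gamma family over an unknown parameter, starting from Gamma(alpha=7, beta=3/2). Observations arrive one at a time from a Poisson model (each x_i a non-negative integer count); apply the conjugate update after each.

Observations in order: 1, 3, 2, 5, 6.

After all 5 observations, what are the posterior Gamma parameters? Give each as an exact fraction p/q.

obs 1: x=1 → posterior Gamma(8, 5/2)
obs 2: x=3 → posterior Gamma(11, 7/2)
obs 3: x=2 → posterior Gamma(13, 9/2)
obs 4: x=5 → posterior Gamma(18, 11/2)
obs 5: x=6 → posterior Gamma(24, 13/2)

alpha=24, beta=13/2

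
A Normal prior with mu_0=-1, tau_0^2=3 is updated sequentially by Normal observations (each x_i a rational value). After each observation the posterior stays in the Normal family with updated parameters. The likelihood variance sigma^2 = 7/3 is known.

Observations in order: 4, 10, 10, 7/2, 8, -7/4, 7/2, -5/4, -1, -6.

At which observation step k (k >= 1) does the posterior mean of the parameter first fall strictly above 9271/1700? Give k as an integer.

k = 3

obs 1: x=4 → posterior Normal(29/16, 21/16)
obs 2: x=10 → posterior Normal(119/25, 21/25)
obs 3: x=10 → posterior Normal(209/34, 21/34)
obs 4: x=7/2 → posterior Normal(481/86, 21/43)
obs 5: x=8 → posterior Normal(625/104, 21/52)
obs 6: x=-7/4 → posterior Normal(1187/244, 21/61)
obs 7: x=7/2 → posterior Normal(1313/280, 3/10)
obs 8: x=-5/4 → posterior Normal(317/79, 21/79)
obs 9: x=-1 → posterior Normal(7/2, 21/88)
obs 10: x=-6 → posterior Normal(254/97, 21/97)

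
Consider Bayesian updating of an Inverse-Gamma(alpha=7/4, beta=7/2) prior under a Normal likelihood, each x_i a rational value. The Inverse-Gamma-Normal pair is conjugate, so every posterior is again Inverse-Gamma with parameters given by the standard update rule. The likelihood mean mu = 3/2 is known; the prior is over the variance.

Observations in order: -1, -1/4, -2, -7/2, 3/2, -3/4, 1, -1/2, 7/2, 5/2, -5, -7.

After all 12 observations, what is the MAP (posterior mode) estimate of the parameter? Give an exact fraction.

1459/140

obs 1: x=-1 → posterior Inverse-Gamma(9/4, 53/8)
obs 2: x=-1/4 → posterior Inverse-Gamma(11/4, 261/32)
obs 3: x=-2 → posterior Inverse-Gamma(13/4, 457/32)
obs 4: x=-7/2 → posterior Inverse-Gamma(15/4, 857/32)
obs 5: x=3/2 → posterior Inverse-Gamma(17/4, 857/32)
obs 6: x=-3/4 → posterior Inverse-Gamma(19/4, 469/16)
obs 7: x=1 → posterior Inverse-Gamma(21/4, 471/16)
obs 8: x=-1/2 → posterior Inverse-Gamma(23/4, 503/16)
obs 9: x=7/2 → posterior Inverse-Gamma(25/4, 535/16)
obs 10: x=5/2 → posterior Inverse-Gamma(27/4, 543/16)
obs 11: x=-5 → posterior Inverse-Gamma(29/4, 881/16)
obs 12: x=-7 → posterior Inverse-Gamma(31/4, 1459/16)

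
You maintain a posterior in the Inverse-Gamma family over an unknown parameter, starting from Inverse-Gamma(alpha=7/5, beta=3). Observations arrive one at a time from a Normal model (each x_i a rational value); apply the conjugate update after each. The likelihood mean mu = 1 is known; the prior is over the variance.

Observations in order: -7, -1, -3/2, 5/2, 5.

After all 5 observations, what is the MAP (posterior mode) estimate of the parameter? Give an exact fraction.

obs 1: x=-7 → posterior Inverse-Gamma(19/10, 35)
obs 2: x=-1 → posterior Inverse-Gamma(12/5, 37)
obs 3: x=-3/2 → posterior Inverse-Gamma(29/10, 321/8)
obs 4: x=5/2 → posterior Inverse-Gamma(17/5, 165/4)
obs 5: x=5 → posterior Inverse-Gamma(39/10, 197/4)

985/98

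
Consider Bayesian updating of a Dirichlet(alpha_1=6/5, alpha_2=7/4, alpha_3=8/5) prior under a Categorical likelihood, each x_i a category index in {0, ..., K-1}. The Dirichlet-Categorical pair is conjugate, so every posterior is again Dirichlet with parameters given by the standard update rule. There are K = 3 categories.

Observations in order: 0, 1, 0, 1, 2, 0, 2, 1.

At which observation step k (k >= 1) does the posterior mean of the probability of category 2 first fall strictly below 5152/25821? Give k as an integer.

k = 4

obs 1: x=0 → posterior Dirichlet(11/5, 7/4, 8/5)
obs 2: x=1 → posterior Dirichlet(11/5, 11/4, 8/5)
obs 3: x=0 → posterior Dirichlet(16/5, 11/4, 8/5)
obs 4: x=1 → posterior Dirichlet(16/5, 15/4, 8/5)
obs 5: x=2 → posterior Dirichlet(16/5, 15/4, 13/5)
obs 6: x=0 → posterior Dirichlet(21/5, 15/4, 13/5)
obs 7: x=2 → posterior Dirichlet(21/5, 15/4, 18/5)
obs 8: x=1 → posterior Dirichlet(21/5, 19/4, 18/5)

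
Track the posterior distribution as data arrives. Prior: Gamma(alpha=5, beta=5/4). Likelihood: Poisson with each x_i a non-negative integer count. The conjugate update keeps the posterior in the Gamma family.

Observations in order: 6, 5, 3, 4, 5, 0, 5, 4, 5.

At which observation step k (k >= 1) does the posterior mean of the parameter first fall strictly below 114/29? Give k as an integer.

k = 6

obs 1: x=6 → posterior Gamma(11, 9/4)
obs 2: x=5 → posterior Gamma(16, 13/4)
obs 3: x=3 → posterior Gamma(19, 17/4)
obs 4: x=4 → posterior Gamma(23, 21/4)
obs 5: x=5 → posterior Gamma(28, 25/4)
obs 6: x=0 → posterior Gamma(28, 29/4)
obs 7: x=5 → posterior Gamma(33, 33/4)
obs 8: x=4 → posterior Gamma(37, 37/4)
obs 9: x=5 → posterior Gamma(42, 41/4)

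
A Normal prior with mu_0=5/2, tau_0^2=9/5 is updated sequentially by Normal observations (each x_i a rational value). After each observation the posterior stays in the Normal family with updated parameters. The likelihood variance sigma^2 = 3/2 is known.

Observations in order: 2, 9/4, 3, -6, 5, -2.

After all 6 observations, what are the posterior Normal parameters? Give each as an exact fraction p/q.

mu_0=38/41, tau_0^2=9/41

obs 1: x=2 → posterior Normal(49/22, 9/11)
obs 2: x=9/4 → posterior Normal(38/17, 9/17)
obs 3: x=3 → posterior Normal(56/23, 9/23)
obs 4: x=-6 → posterior Normal(20/29, 9/29)
obs 5: x=5 → posterior Normal(10/7, 9/35)
obs 6: x=-2 → posterior Normal(38/41, 9/41)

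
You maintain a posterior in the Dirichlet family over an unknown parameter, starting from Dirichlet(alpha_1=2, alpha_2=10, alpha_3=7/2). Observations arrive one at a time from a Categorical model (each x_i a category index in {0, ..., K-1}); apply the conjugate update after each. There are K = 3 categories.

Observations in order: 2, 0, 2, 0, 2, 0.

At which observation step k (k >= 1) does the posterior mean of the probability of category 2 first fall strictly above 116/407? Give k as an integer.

k = 3

obs 1: x=2 → posterior Dirichlet(2, 10, 9/2)
obs 2: x=0 → posterior Dirichlet(3, 10, 9/2)
obs 3: x=2 → posterior Dirichlet(3, 10, 11/2)
obs 4: x=0 → posterior Dirichlet(4, 10, 11/2)
obs 5: x=2 → posterior Dirichlet(4, 10, 13/2)
obs 6: x=0 → posterior Dirichlet(5, 10, 13/2)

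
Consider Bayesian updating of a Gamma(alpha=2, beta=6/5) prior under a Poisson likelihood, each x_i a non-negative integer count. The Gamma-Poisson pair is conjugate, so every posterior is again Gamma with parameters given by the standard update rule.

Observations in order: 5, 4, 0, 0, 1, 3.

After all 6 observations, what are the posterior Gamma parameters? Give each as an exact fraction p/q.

obs 1: x=5 → posterior Gamma(7, 11/5)
obs 2: x=4 → posterior Gamma(11, 16/5)
obs 3: x=0 → posterior Gamma(11, 21/5)
obs 4: x=0 → posterior Gamma(11, 26/5)
obs 5: x=1 → posterior Gamma(12, 31/5)
obs 6: x=3 → posterior Gamma(15, 36/5)

alpha=15, beta=36/5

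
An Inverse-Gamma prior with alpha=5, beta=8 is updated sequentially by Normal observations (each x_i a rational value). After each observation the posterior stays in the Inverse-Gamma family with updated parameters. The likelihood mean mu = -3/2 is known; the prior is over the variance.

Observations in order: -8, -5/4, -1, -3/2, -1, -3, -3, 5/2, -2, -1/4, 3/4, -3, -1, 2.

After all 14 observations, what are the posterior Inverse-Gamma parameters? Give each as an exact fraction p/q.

obs 1: x=-8 → posterior Inverse-Gamma(11/2, 233/8)
obs 2: x=-5/4 → posterior Inverse-Gamma(6, 933/32)
obs 3: x=-1 → posterior Inverse-Gamma(13/2, 937/32)
obs 4: x=-3/2 → posterior Inverse-Gamma(7, 937/32)
obs 5: x=-1 → posterior Inverse-Gamma(15/2, 941/32)
obs 6: x=-3 → posterior Inverse-Gamma(8, 977/32)
obs 7: x=-3 → posterior Inverse-Gamma(17/2, 1013/32)
obs 8: x=5/2 → posterior Inverse-Gamma(9, 1269/32)
obs 9: x=-2 → posterior Inverse-Gamma(19/2, 1273/32)
obs 10: x=-1/4 → posterior Inverse-Gamma(10, 649/16)
obs 11: x=3/4 → posterior Inverse-Gamma(21/2, 1379/32)
obs 12: x=-3 → posterior Inverse-Gamma(11, 1415/32)
obs 13: x=-1 → posterior Inverse-Gamma(23/2, 1419/32)
obs 14: x=2 → posterior Inverse-Gamma(12, 1615/32)

alpha=12, beta=1615/32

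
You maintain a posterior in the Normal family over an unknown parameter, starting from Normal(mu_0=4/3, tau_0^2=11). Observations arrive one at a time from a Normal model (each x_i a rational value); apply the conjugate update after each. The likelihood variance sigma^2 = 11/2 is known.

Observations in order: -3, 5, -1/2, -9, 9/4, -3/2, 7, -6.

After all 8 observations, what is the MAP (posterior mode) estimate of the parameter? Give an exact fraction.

obs 1: x=-3 → posterior Normal(-14/9, 11/3)
obs 2: x=5 → posterior Normal(16/15, 11/5)
obs 3: x=-1/2 → posterior Normal(13/21, 11/7)
obs 4: x=-9 → posterior Normal(-41/27, 11/9)
obs 5: x=9/4 → posterior Normal(-5/6, 1)
obs 6: x=-3/2 → posterior Normal(-73/78, 11/13)
obs 7: x=7 → posterior Normal(11/90, 11/15)
obs 8: x=-6 → posterior Normal(-61/102, 11/17)

-61/102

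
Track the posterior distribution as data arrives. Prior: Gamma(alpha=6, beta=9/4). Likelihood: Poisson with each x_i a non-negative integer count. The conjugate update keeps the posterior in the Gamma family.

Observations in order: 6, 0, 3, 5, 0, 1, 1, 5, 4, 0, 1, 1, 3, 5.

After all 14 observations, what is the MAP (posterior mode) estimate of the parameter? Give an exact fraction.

obs 1: x=6 → posterior Gamma(12, 13/4)
obs 2: x=0 → posterior Gamma(12, 17/4)
obs 3: x=3 → posterior Gamma(15, 21/4)
obs 4: x=5 → posterior Gamma(20, 25/4)
obs 5: x=0 → posterior Gamma(20, 29/4)
obs 6: x=1 → posterior Gamma(21, 33/4)
obs 7: x=1 → posterior Gamma(22, 37/4)
obs 8: x=5 → posterior Gamma(27, 41/4)
obs 9: x=4 → posterior Gamma(31, 45/4)
obs 10: x=0 → posterior Gamma(31, 49/4)
obs 11: x=1 → posterior Gamma(32, 53/4)
obs 12: x=1 → posterior Gamma(33, 57/4)
obs 13: x=3 → posterior Gamma(36, 61/4)
obs 14: x=5 → posterior Gamma(41, 65/4)

32/13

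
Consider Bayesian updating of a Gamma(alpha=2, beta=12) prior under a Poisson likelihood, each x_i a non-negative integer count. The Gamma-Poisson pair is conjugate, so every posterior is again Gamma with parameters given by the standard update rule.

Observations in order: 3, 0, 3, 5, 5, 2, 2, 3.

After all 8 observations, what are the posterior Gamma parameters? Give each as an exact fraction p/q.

obs 1: x=3 → posterior Gamma(5, 13)
obs 2: x=0 → posterior Gamma(5, 14)
obs 3: x=3 → posterior Gamma(8, 15)
obs 4: x=5 → posterior Gamma(13, 16)
obs 5: x=5 → posterior Gamma(18, 17)
obs 6: x=2 → posterior Gamma(20, 18)
obs 7: x=2 → posterior Gamma(22, 19)
obs 8: x=3 → posterior Gamma(25, 20)

alpha=25, beta=20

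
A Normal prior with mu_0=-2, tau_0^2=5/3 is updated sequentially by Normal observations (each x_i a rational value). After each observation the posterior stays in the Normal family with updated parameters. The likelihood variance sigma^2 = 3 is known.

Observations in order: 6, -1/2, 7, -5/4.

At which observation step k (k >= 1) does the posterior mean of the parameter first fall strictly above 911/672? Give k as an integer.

obs 1: x=6 → posterior Normal(6/7, 15/14)
obs 2: x=-1/2 → posterior Normal(1/2, 15/19)
obs 3: x=7 → posterior Normal(89/48, 5/8)
obs 4: x=-5/4 → posterior Normal(153/116, 15/29)

k = 3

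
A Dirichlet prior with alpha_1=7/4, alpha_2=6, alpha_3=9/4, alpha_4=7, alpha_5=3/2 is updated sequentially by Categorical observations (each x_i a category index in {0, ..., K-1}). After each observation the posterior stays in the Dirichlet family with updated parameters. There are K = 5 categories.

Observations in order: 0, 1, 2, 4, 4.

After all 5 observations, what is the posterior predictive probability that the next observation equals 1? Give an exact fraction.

obs 1: x=0 → posterior Dirichlet(11/4, 6, 9/4, 7, 3/2)
obs 2: x=1 → posterior Dirichlet(11/4, 7, 9/4, 7, 3/2)
obs 3: x=2 → posterior Dirichlet(11/4, 7, 13/4, 7, 3/2)
obs 4: x=4 → posterior Dirichlet(11/4, 7, 13/4, 7, 5/2)
obs 5: x=4 → posterior Dirichlet(11/4, 7, 13/4, 7, 7/2)

14/47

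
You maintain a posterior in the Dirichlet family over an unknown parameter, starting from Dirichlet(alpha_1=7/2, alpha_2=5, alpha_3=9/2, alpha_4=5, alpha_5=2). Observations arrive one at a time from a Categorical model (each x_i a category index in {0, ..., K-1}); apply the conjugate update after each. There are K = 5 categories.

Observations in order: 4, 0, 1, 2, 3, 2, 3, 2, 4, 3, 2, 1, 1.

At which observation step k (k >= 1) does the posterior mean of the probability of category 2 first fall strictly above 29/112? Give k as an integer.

obs 1: x=4 → posterior Dirichlet(7/2, 5, 9/2, 5, 3)
obs 2: x=0 → posterior Dirichlet(9/2, 5, 9/2, 5, 3)
obs 3: x=1 → posterior Dirichlet(9/2, 6, 9/2, 5, 3)
obs 4: x=2 → posterior Dirichlet(9/2, 6, 11/2, 5, 3)
obs 5: x=3 → posterior Dirichlet(9/2, 6, 11/2, 6, 3)
obs 6: x=2 → posterior Dirichlet(9/2, 6, 13/2, 6, 3)
obs 7: x=3 → posterior Dirichlet(9/2, 6, 13/2, 7, 3)
obs 8: x=2 → posterior Dirichlet(9/2, 6, 15/2, 7, 3)
obs 9: x=4 → posterior Dirichlet(9/2, 6, 15/2, 7, 4)
obs 10: x=3 → posterior Dirichlet(9/2, 6, 15/2, 8, 4)
obs 11: x=2 → posterior Dirichlet(9/2, 6, 17/2, 8, 4)
obs 12: x=1 → posterior Dirichlet(9/2, 7, 17/2, 8, 4)
obs 13: x=1 → posterior Dirichlet(9/2, 8, 17/2, 8, 4)

k = 8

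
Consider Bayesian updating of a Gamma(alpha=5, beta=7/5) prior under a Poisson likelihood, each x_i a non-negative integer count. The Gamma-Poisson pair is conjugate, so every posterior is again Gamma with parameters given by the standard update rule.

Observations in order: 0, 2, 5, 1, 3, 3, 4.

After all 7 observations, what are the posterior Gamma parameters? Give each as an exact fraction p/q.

obs 1: x=0 → posterior Gamma(5, 12/5)
obs 2: x=2 → posterior Gamma(7, 17/5)
obs 3: x=5 → posterior Gamma(12, 22/5)
obs 4: x=1 → posterior Gamma(13, 27/5)
obs 5: x=3 → posterior Gamma(16, 32/5)
obs 6: x=3 → posterior Gamma(19, 37/5)
obs 7: x=4 → posterior Gamma(23, 42/5)

alpha=23, beta=42/5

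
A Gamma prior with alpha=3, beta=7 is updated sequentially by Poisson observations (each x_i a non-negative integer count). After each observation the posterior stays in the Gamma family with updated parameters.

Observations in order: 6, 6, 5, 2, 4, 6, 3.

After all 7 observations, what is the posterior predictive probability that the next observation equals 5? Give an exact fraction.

832679678928804195115139380092713597614948352/12285924801044457935859099961817264556884765625

obs 1: x=6 → posterior Gamma(9, 8)
obs 2: x=6 → posterior Gamma(15, 9)
obs 3: x=5 → posterior Gamma(20, 10)
obs 4: x=2 → posterior Gamma(22, 11)
obs 5: x=4 → posterior Gamma(26, 12)
obs 6: x=6 → posterior Gamma(32, 13)
obs 7: x=3 → posterior Gamma(35, 14)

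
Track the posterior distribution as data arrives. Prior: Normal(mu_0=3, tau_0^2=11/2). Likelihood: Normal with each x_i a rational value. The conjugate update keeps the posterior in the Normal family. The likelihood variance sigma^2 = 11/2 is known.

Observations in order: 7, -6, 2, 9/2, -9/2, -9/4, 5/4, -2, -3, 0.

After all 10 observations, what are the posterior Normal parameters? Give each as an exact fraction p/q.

mu_0=0, tau_0^2=1/2

obs 1: x=7 → posterior Normal(5, 11/4)
obs 2: x=-6 → posterior Normal(4/3, 11/6)
obs 3: x=2 → posterior Normal(3/2, 11/8)
obs 4: x=9/2 → posterior Normal(21/10, 11/10)
obs 5: x=-9/2 → posterior Normal(1, 11/12)
obs 6: x=-9/4 → posterior Normal(15/28, 11/14)
obs 7: x=5/4 → posterior Normal(5/8, 11/16)
obs 8: x=-2 → posterior Normal(1/3, 11/18)
obs 9: x=-3 → posterior Normal(0, 11/20)
obs 10: x=0 → posterior Normal(0, 1/2)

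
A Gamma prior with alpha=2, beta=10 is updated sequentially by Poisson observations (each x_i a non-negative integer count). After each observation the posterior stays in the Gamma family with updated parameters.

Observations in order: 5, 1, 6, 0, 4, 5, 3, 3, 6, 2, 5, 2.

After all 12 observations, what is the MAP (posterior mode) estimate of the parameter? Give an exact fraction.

43/22

obs 1: x=5 → posterior Gamma(7, 11)
obs 2: x=1 → posterior Gamma(8, 12)
obs 3: x=6 → posterior Gamma(14, 13)
obs 4: x=0 → posterior Gamma(14, 14)
obs 5: x=4 → posterior Gamma(18, 15)
obs 6: x=5 → posterior Gamma(23, 16)
obs 7: x=3 → posterior Gamma(26, 17)
obs 8: x=3 → posterior Gamma(29, 18)
obs 9: x=6 → posterior Gamma(35, 19)
obs 10: x=2 → posterior Gamma(37, 20)
obs 11: x=5 → posterior Gamma(42, 21)
obs 12: x=2 → posterior Gamma(44, 22)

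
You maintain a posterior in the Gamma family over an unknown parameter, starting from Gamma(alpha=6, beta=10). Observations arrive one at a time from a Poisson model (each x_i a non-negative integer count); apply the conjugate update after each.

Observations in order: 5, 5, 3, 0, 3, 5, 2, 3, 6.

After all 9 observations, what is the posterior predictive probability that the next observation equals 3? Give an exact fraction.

966793650474059226576813763878681396605408299732927/5497558138880000000000000000000000000000000000000000

obs 1: x=5 → posterior Gamma(11, 11)
obs 2: x=5 → posterior Gamma(16, 12)
obs 3: x=3 → posterior Gamma(19, 13)
obs 4: x=0 → posterior Gamma(19, 14)
obs 5: x=3 → posterior Gamma(22, 15)
obs 6: x=5 → posterior Gamma(27, 16)
obs 7: x=2 → posterior Gamma(29, 17)
obs 8: x=3 → posterior Gamma(32, 18)
obs 9: x=6 → posterior Gamma(38, 19)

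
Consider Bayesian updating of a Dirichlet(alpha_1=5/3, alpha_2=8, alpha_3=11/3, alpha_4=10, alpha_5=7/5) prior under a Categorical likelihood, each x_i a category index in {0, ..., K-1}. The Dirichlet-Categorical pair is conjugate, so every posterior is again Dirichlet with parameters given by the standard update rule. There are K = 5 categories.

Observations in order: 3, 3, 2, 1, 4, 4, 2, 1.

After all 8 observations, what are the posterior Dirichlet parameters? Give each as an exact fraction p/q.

alpha_1=5/3, alpha_2=10, alpha_3=17/3, alpha_4=12, alpha_5=17/5

obs 1: x=3 → posterior Dirichlet(5/3, 8, 11/3, 11, 7/5)
obs 2: x=3 → posterior Dirichlet(5/3, 8, 11/3, 12, 7/5)
obs 3: x=2 → posterior Dirichlet(5/3, 8, 14/3, 12, 7/5)
obs 4: x=1 → posterior Dirichlet(5/3, 9, 14/3, 12, 7/5)
obs 5: x=4 → posterior Dirichlet(5/3, 9, 14/3, 12, 12/5)
obs 6: x=4 → posterior Dirichlet(5/3, 9, 14/3, 12, 17/5)
obs 7: x=2 → posterior Dirichlet(5/3, 9, 17/3, 12, 17/5)
obs 8: x=1 → posterior Dirichlet(5/3, 10, 17/3, 12, 17/5)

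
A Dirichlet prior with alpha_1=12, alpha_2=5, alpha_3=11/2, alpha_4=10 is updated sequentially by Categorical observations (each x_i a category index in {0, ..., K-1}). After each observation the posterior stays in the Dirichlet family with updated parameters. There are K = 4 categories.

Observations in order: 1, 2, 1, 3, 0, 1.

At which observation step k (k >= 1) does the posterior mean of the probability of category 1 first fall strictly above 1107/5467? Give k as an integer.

obs 1: x=1 → posterior Dirichlet(12, 6, 11/2, 10)
obs 2: x=2 → posterior Dirichlet(12, 6, 13/2, 10)
obs 3: x=1 → posterior Dirichlet(12, 7, 13/2, 10)
obs 4: x=3 → posterior Dirichlet(12, 7, 13/2, 11)
obs 5: x=0 → posterior Dirichlet(13, 7, 13/2, 11)
obs 6: x=1 → posterior Dirichlet(13, 8, 13/2, 11)

k = 6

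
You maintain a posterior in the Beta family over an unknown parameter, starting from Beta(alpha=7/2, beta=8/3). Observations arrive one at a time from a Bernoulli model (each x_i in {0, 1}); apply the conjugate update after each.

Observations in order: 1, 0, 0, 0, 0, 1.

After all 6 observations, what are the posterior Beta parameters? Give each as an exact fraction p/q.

obs 1: x=1 → posterior Beta(9/2, 8/3)
obs 2: x=0 → posterior Beta(9/2, 11/3)
obs 3: x=0 → posterior Beta(9/2, 14/3)
obs 4: x=0 → posterior Beta(9/2, 17/3)
obs 5: x=0 → posterior Beta(9/2, 20/3)
obs 6: x=1 → posterior Beta(11/2, 20/3)

alpha=11/2, beta=20/3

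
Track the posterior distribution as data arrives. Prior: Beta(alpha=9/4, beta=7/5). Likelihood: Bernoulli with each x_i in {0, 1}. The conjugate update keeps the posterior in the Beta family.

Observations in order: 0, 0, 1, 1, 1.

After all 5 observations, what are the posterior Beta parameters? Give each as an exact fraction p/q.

obs 1: x=0 → posterior Beta(9/4, 12/5)
obs 2: x=0 → posterior Beta(9/4, 17/5)
obs 3: x=1 → posterior Beta(13/4, 17/5)
obs 4: x=1 → posterior Beta(17/4, 17/5)
obs 5: x=1 → posterior Beta(21/4, 17/5)

alpha=21/4, beta=17/5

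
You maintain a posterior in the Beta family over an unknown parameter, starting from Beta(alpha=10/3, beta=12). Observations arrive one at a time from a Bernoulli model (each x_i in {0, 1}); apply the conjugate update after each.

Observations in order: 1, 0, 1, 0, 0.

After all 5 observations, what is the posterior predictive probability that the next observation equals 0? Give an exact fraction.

obs 1: x=1 → posterior Beta(13/3, 12)
obs 2: x=0 → posterior Beta(13/3, 13)
obs 3: x=1 → posterior Beta(16/3, 13)
obs 4: x=0 → posterior Beta(16/3, 14)
obs 5: x=0 → posterior Beta(16/3, 15)

45/61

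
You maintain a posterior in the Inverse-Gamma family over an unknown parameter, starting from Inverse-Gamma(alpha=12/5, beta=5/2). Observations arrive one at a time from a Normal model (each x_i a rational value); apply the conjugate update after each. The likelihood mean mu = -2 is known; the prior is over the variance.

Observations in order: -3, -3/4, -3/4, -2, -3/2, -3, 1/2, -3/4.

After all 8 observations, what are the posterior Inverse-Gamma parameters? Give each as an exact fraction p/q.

obs 1: x=-3 → posterior Inverse-Gamma(29/10, 3)
obs 2: x=-3/4 → posterior Inverse-Gamma(17/5, 121/32)
obs 3: x=-3/4 → posterior Inverse-Gamma(39/10, 73/16)
obs 4: x=-2 → posterior Inverse-Gamma(22/5, 73/16)
obs 5: x=-3/2 → posterior Inverse-Gamma(49/10, 75/16)
obs 6: x=-3 → posterior Inverse-Gamma(27/5, 83/16)
obs 7: x=1/2 → posterior Inverse-Gamma(59/10, 133/16)
obs 8: x=-3/4 → posterior Inverse-Gamma(32/5, 291/32)

alpha=32/5, beta=291/32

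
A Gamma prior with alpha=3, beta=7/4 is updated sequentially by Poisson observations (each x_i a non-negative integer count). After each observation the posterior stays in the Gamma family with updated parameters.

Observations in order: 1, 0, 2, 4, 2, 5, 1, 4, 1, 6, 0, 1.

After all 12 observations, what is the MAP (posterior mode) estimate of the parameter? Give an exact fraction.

116/55

obs 1: x=1 → posterior Gamma(4, 11/4)
obs 2: x=0 → posterior Gamma(4, 15/4)
obs 3: x=2 → posterior Gamma(6, 19/4)
obs 4: x=4 → posterior Gamma(10, 23/4)
obs 5: x=2 → posterior Gamma(12, 27/4)
obs 6: x=5 → posterior Gamma(17, 31/4)
obs 7: x=1 → posterior Gamma(18, 35/4)
obs 8: x=4 → posterior Gamma(22, 39/4)
obs 9: x=1 → posterior Gamma(23, 43/4)
obs 10: x=6 → posterior Gamma(29, 47/4)
obs 11: x=0 → posterior Gamma(29, 51/4)
obs 12: x=1 → posterior Gamma(30, 55/4)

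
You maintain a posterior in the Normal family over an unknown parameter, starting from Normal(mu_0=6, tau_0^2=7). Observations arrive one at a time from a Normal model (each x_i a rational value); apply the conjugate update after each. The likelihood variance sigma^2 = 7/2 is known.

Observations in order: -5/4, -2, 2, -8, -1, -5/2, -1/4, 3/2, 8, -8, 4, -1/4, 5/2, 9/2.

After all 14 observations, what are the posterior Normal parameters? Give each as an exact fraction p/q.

mu_0=9/58, tau_0^2=7/29

obs 1: x=-5/4 → posterior Normal(7/6, 7/3)
obs 2: x=-2 → posterior Normal(-1/10, 7/5)
obs 3: x=2 → posterior Normal(1/2, 1)
obs 4: x=-8 → posterior Normal(-25/18, 7/9)
obs 5: x=-1 → posterior Normal(-29/22, 7/11)
obs 6: x=-5/2 → posterior Normal(-3/2, 7/13)
obs 7: x=-1/4 → posterior Normal(-4/3, 7/15)
obs 8: x=3/2 → posterior Normal(-1, 7/17)
obs 9: x=8 → posterior Normal(-1/19, 7/19)
obs 10: x=-8 → posterior Normal(-17/21, 1/3)
obs 11: x=4 → posterior Normal(-9/23, 7/23)
obs 12: x=-1/4 → posterior Normal(-19/50, 7/25)
obs 13: x=5/2 → posterior Normal(-1/6, 7/27)
obs 14: x=9/2 → posterior Normal(9/58, 7/29)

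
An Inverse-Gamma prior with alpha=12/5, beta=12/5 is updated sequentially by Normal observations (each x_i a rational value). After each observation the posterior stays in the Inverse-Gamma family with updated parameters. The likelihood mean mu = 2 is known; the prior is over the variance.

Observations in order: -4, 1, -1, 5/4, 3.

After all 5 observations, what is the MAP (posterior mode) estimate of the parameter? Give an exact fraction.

obs 1: x=-4 → posterior Inverse-Gamma(29/10, 102/5)
obs 2: x=1 → posterior Inverse-Gamma(17/5, 209/10)
obs 3: x=-1 → posterior Inverse-Gamma(39/10, 127/5)
obs 4: x=5/4 → posterior Inverse-Gamma(22/5, 4109/160)
obs 5: x=3 → posterior Inverse-Gamma(49/10, 4189/160)

71/16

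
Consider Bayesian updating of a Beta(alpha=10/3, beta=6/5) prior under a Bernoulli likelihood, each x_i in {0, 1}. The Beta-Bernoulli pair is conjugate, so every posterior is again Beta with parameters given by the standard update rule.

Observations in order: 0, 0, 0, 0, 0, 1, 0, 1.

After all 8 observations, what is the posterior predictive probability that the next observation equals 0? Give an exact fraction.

27/47

obs 1: x=0 → posterior Beta(10/3, 11/5)
obs 2: x=0 → posterior Beta(10/3, 16/5)
obs 3: x=0 → posterior Beta(10/3, 21/5)
obs 4: x=0 → posterior Beta(10/3, 26/5)
obs 5: x=0 → posterior Beta(10/3, 31/5)
obs 6: x=1 → posterior Beta(13/3, 31/5)
obs 7: x=0 → posterior Beta(13/3, 36/5)
obs 8: x=1 → posterior Beta(16/3, 36/5)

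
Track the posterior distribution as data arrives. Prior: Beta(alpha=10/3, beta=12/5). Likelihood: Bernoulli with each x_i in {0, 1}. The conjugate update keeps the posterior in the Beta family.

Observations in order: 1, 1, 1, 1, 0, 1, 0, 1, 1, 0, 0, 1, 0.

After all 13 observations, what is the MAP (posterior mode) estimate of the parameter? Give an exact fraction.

155/251

obs 1: x=1 → posterior Beta(13/3, 12/5)
obs 2: x=1 → posterior Beta(16/3, 12/5)
obs 3: x=1 → posterior Beta(19/3, 12/5)
obs 4: x=1 → posterior Beta(22/3, 12/5)
obs 5: x=0 → posterior Beta(22/3, 17/5)
obs 6: x=1 → posterior Beta(25/3, 17/5)
obs 7: x=0 → posterior Beta(25/3, 22/5)
obs 8: x=1 → posterior Beta(28/3, 22/5)
obs 9: x=1 → posterior Beta(31/3, 22/5)
obs 10: x=0 → posterior Beta(31/3, 27/5)
obs 11: x=0 → posterior Beta(31/3, 32/5)
obs 12: x=1 → posterior Beta(34/3, 32/5)
obs 13: x=0 → posterior Beta(34/3, 37/5)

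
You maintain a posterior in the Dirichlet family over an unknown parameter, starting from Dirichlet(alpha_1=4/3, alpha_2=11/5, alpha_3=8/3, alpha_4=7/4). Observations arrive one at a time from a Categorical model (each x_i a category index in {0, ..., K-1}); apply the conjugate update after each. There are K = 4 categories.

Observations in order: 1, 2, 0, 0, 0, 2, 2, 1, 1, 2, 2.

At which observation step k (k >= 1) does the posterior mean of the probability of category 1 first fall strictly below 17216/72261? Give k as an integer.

k = 6

obs 1: x=1 → posterior Dirichlet(4/3, 16/5, 8/3, 7/4)
obs 2: x=2 → posterior Dirichlet(4/3, 16/5, 11/3, 7/4)
obs 3: x=0 → posterior Dirichlet(7/3, 16/5, 11/3, 7/4)
obs 4: x=0 → posterior Dirichlet(10/3, 16/5, 11/3, 7/4)
obs 5: x=0 → posterior Dirichlet(13/3, 16/5, 11/3, 7/4)
obs 6: x=2 → posterior Dirichlet(13/3, 16/5, 14/3, 7/4)
obs 7: x=2 → posterior Dirichlet(13/3, 16/5, 17/3, 7/4)
obs 8: x=1 → posterior Dirichlet(13/3, 21/5, 17/3, 7/4)
obs 9: x=1 → posterior Dirichlet(13/3, 26/5, 17/3, 7/4)
obs 10: x=2 → posterior Dirichlet(13/3, 26/5, 20/3, 7/4)
obs 11: x=2 → posterior Dirichlet(13/3, 26/5, 23/3, 7/4)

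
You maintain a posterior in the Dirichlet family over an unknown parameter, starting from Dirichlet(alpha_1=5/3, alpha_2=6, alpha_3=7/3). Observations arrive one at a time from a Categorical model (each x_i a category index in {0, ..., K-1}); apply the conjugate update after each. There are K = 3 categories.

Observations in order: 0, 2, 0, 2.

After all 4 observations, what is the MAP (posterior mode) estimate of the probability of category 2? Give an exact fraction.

obs 1: x=0 → posterior Dirichlet(8/3, 6, 7/3)
obs 2: x=2 → posterior Dirichlet(8/3, 6, 10/3)
obs 3: x=0 → posterior Dirichlet(11/3, 6, 10/3)
obs 4: x=2 → posterior Dirichlet(11/3, 6, 13/3)

10/33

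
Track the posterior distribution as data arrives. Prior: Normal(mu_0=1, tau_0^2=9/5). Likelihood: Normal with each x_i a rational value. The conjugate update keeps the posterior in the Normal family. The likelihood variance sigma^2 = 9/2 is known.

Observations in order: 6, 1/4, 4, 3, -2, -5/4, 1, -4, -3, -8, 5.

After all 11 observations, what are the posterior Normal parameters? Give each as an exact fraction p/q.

mu_0=7/27, tau_0^2=1/3

obs 1: x=6 → posterior Normal(17/7, 9/7)
obs 2: x=1/4 → posterior Normal(35/18, 1)
obs 3: x=4 → posterior Normal(51/22, 9/11)
obs 4: x=3 → posterior Normal(63/26, 9/13)
obs 5: x=-2 → posterior Normal(11/6, 3/5)
obs 6: x=-5/4 → posterior Normal(25/17, 9/17)
obs 7: x=1 → posterior Normal(27/19, 9/19)
obs 8: x=-4 → posterior Normal(19/21, 3/7)
obs 9: x=-3 → posterior Normal(13/23, 9/23)
obs 10: x=-8 → posterior Normal(-3/25, 9/25)
obs 11: x=5 → posterior Normal(7/27, 1/3)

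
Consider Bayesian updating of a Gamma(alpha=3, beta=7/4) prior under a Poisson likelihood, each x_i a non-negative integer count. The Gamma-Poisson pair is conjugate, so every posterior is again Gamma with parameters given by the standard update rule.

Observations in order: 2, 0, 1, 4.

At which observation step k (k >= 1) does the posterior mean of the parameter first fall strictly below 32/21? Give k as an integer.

obs 1: x=2 → posterior Gamma(5, 11/4)
obs 2: x=0 → posterior Gamma(5, 15/4)
obs 3: x=1 → posterior Gamma(6, 19/4)
obs 4: x=4 → posterior Gamma(10, 23/4)

k = 2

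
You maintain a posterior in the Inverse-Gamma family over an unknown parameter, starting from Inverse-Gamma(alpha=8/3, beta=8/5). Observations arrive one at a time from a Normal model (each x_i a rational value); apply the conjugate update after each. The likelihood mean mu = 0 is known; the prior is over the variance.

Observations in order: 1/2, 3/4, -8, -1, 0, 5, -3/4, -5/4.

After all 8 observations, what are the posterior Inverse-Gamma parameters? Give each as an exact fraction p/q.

alpha=20/3, beta=7691/160

obs 1: x=1/2 → posterior Inverse-Gamma(19/6, 69/40)
obs 2: x=3/4 → posterior Inverse-Gamma(11/3, 321/160)
obs 3: x=-8 → posterior Inverse-Gamma(25/6, 5441/160)
obs 4: x=-1 → posterior Inverse-Gamma(14/3, 5521/160)
obs 5: x=0 → posterior Inverse-Gamma(31/6, 5521/160)
obs 6: x=5 → posterior Inverse-Gamma(17/3, 7521/160)
obs 7: x=-3/4 → posterior Inverse-Gamma(37/6, 3783/80)
obs 8: x=-5/4 → posterior Inverse-Gamma(20/3, 7691/160)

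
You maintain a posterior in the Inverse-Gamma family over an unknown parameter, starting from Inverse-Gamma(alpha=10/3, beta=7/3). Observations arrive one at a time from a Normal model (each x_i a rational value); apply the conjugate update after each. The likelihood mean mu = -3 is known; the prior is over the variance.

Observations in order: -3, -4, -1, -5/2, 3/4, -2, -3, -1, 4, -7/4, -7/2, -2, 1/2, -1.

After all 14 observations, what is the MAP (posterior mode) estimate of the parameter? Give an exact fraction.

obs 1: x=-3 → posterior Inverse-Gamma(23/6, 7/3)
obs 2: x=-4 → posterior Inverse-Gamma(13/3, 17/6)
obs 3: x=-1 → posterior Inverse-Gamma(29/6, 29/6)
obs 4: x=-5/2 → posterior Inverse-Gamma(16/3, 119/24)
obs 5: x=3/4 → posterior Inverse-Gamma(35/6, 1151/96)
obs 6: x=-2 → posterior Inverse-Gamma(19/3, 1199/96)
obs 7: x=-3 → posterior Inverse-Gamma(41/6, 1199/96)
obs 8: x=-1 → posterior Inverse-Gamma(22/3, 1391/96)
obs 9: x=4 → posterior Inverse-Gamma(47/6, 3743/96)
obs 10: x=-7/4 → posterior Inverse-Gamma(25/3, 1909/48)
obs 11: x=-7/2 → posterior Inverse-Gamma(53/6, 1915/48)
obs 12: x=-2 → posterior Inverse-Gamma(28/3, 1939/48)
obs 13: x=1/2 → posterior Inverse-Gamma(59/6, 2233/48)
obs 14: x=-1 → posterior Inverse-Gamma(31/3, 2329/48)

137/32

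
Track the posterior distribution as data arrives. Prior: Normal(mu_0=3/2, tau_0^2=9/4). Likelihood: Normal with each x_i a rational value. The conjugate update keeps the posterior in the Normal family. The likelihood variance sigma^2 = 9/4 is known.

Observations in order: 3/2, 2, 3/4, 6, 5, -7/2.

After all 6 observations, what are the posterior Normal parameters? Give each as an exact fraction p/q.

obs 1: x=3/2 → posterior Normal(3/2, 9/8)
obs 2: x=2 → posterior Normal(5/3, 3/4)
obs 3: x=3/4 → posterior Normal(23/16, 9/16)
obs 4: x=6 → posterior Normal(47/20, 9/20)
obs 5: x=5 → posterior Normal(67/24, 3/8)
obs 6: x=-7/2 → posterior Normal(53/28, 9/28)

mu_0=53/28, tau_0^2=9/28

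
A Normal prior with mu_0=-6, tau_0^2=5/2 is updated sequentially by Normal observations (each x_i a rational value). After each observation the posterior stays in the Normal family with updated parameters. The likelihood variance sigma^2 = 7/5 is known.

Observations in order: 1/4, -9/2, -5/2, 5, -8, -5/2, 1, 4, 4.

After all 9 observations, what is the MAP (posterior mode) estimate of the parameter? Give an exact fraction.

-661/956

obs 1: x=1/4 → posterior Normal(-311/156, 35/39)
obs 2: x=-9/2 → posterior Normal(-761/256, 35/64)
obs 3: x=-5/2 → posterior Normal(-1011/356, 35/89)
obs 4: x=5 → posterior Normal(-511/456, 35/114)
obs 5: x=-8 → posterior Normal(-1311/556, 35/139)
obs 6: x=-5/2 → posterior Normal(-1561/656, 35/164)
obs 7: x=1 → posterior Normal(-487/252, 5/27)
obs 8: x=4 → posterior Normal(-1061/856, 35/214)
obs 9: x=4 → posterior Normal(-661/956, 35/239)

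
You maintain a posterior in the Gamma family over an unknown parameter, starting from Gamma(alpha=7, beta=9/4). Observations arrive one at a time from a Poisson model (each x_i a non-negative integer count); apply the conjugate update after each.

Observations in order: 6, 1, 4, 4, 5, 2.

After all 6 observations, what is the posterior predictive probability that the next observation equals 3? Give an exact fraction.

31319435554684580582434023422811716449878635183040/152214200233450528559804138174517974884637692126081

obs 1: x=6 → posterior Gamma(13, 13/4)
obs 2: x=1 → posterior Gamma(14, 17/4)
obs 3: x=4 → posterior Gamma(18, 21/4)
obs 4: x=4 → posterior Gamma(22, 25/4)
obs 5: x=5 → posterior Gamma(27, 29/4)
obs 6: x=2 → posterior Gamma(29, 33/4)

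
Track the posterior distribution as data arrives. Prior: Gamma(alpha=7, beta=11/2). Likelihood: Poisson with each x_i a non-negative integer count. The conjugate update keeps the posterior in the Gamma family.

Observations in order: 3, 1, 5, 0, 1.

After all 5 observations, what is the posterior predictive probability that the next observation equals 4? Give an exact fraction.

obs 1: x=3 → posterior Gamma(10, 13/2)
obs 2: x=1 → posterior Gamma(11, 15/2)
obs 3: x=5 → posterior Gamma(16, 17/2)
obs 4: x=0 → posterior Gamma(16, 19/2)
obs 5: x=1 → posterior Gamma(17, 21/2)

2328851382218732755680322320/39471584120695485887249589623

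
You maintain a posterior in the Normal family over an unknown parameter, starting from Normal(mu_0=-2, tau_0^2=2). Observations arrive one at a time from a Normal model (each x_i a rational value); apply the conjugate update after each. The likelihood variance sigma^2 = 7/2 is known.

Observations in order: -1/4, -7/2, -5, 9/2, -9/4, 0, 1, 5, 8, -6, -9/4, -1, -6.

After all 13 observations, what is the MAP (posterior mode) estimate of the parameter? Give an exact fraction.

obs 1: x=-1/4 → posterior Normal(-15/11, 14/11)
obs 2: x=-7/2 → posterior Normal(-29/15, 14/15)
obs 3: x=-5 → posterior Normal(-49/19, 14/19)
obs 4: x=9/2 → posterior Normal(-31/23, 14/23)
obs 5: x=-9/4 → posterior Normal(-40/27, 14/27)
obs 6: x=0 → posterior Normal(-40/31, 14/31)
obs 7: x=1 → posterior Normal(-36/35, 2/5)
obs 8: x=5 → posterior Normal(-16/39, 14/39)
obs 9: x=8 → posterior Normal(16/43, 14/43)
obs 10: x=-6 → posterior Normal(-8/47, 14/47)
obs 11: x=-9/4 → posterior Normal(-1/3, 14/51)
obs 12: x=-1 → posterior Normal(-21/55, 14/55)
obs 13: x=-6 → posterior Normal(-45/59, 14/59)

-45/59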